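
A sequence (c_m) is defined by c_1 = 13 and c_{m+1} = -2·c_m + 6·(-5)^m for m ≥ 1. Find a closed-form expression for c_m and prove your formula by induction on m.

c_m = 3(-2)^(m - 1) - 2(-5)^m

Computing the first terms: c_1 = 13, c_2 = -56, c_3 = 262. This suggests c_m = 3(-2)^(m - 1) - 2(-5)^m.
Base case (m = 1): the formula gives 13 = 13 = c_1.
Inductive step: suppose the statement holds for some j ≥ 1, so c_j = 3(-2)^(j - 1) - 2(-5)^j.
Then c_{j+1} = -2·c_j + 6·(-5)^j = -2·(3(-2)^(j - 1) - 2(-5)^j) + 6·(-5)^j = 3(-2)^j - 2(-5)^(j + 1) = 3(-2)^((j+1) - 1) - 2(-5)^(j+1),
which is the claimed formula at m = j+1.
By induction, the statement is established for all m ≥ 1.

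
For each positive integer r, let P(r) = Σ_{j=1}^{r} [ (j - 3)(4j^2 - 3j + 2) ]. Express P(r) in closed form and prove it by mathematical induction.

P(r) = r(r^3 - 3r^2 - r - 3)

We claim P(r) = r(r^3 - 3r^2 - r - 3) for all r ≥ 1.
Base case (r = 1): P(1) = -6, and the closed form gives -6. They agree.
Inductive step: assume the claim holds for r = j, so P(j) = j(j^3 - 3j^2 - j - 3).
Then P(j+1) = P(j) + (4j^3 - 3j^2 - 7j - 6) = (j(j^3 - 3j^2 - j - 3)) + (4j^3 - 3j^2 - 7j - 6).
Simplifying, P(j+1) = (j + 1)(j^3 - 4j - 6) = (j+1)((j+1)^3 - 3(j+1)^2 - (j+1) - 3),
which is the closed form with r = j+1.
By the principle of mathematical induction, the result holds for all r ≥ 1.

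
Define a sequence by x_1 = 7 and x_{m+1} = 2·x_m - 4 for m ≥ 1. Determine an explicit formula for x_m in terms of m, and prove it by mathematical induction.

Computing the first terms: x_1 = 7, x_2 = 10, x_3 = 16. This suggests x_m = 3·2^(m - 1) + 4.
Base step (m = 1): the formula gives 7 = 7 = x_1.
Inductive step: suppose the statement holds for some r ≥ 1, so x_r = 3·2^(r - 1) + 4.
Then x_{r+1} = 2·x_r - 4 = 2·(3·2^(r - 1) + 4) - 4 = 3·2^r + 4 = 3·2^((r+1) - 1) + 4,
which is the claimed formula at m = r+1.
Hence, by induction on m, the claim holds for every m ≥ 1.

x_m = 3·2^(m - 1) + 4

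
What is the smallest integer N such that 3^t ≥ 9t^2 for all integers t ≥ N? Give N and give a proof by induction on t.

At t = 4: 81 < 144, so the inequality fails and N ≥ 5. We prove 3^t ≥ 9t^2 for all t ≥ 5.
Base step (t = 5): 3^t = 243 and 9t^2 = 225, so 243 ≥ 225.
For the inductive step, assume it holds for an arbitrary m ≥ 5, so 3^m ≥ 9m^2.
Then 3^(m + 1) = 3·(3^m) ≥ 3·(9m^2).
Also, for m ≥ 5 we have 3·(9m^2) ≥ 9(m+1)^2, since 3 ≥ (1 + 1/m)^2 for all m ≥ 5.
Combining, 3^(m + 1) ≥ 9(m+1)^2.
Hence, by induction on t, the claim holds for every t ≥ 5.
Hence the smallest such N is 5.

N = 5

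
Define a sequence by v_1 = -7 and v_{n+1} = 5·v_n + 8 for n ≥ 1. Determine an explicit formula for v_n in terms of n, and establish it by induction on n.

Computing the first terms: v_1 = -7, v_2 = -27, v_3 = -127. This suggests v_n = -5^n - 2.
When n = 1: the formula gives -7 = -7 = v_1.
Inductive step: assume the claim holds for n = r, so v_r = -5^r - 2.
Then v_{r+1} = 5·v_r + 8 = 5·(-5^r - 2) + 8 = -5^(r + 1) - 2,
which is the claimed formula at n = r+1.
By the principle of mathematical induction, the result holds for all n ≥ 1.

v_n = -5^n - 2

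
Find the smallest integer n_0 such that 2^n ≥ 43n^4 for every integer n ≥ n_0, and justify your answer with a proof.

At n = 23: 8388608 < 12033163, so the inequality fails and n_0 ≥ 24. We prove 2^n ≥ 43n^4 for all n ≥ 24.
For the base case n = 24: 2^n = 16777216 and 43n^4 = 14266368, so 16777216 ≥ 14266368.
Suppose the result is true for n = j, so 2^j ≥ 43j^4.
Then 2^(j + 1) = 2·(2^j) ≥ 2·(43j^4).
Also, for j ≥ 24 we have 2·(43j^4) ≥ 43(j+1)^4, since 2 ≥ (1 + 1/j)^4 for all j ≥ 24.
Combining, 2^(j + 1) ≥ 43(j+1)^4.
By induction, the statement is established for all n ≥ 24.
Hence the smallest such n_0 is 24.

n_0 = 24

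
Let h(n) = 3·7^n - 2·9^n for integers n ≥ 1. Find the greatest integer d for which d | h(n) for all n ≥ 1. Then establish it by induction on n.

Computing the first values: h(1) = 3 and h(2) = -15; gcd(3, -15) = 3, so d ≤ 3.
We prove 3 | 3·7^n - 2·9^n for all n ≥ 1 by induction on n.
Base step (n = 1): h(1) = 3 = 3·(1), so 3 | h(1).
Inductive step: suppose the statement holds for some j ≥ 1, i.e. 3 | h(j). Then
h(j+1) − 9·h(j) = (3·7^(j+1) - 2·9^(j+1)) − 9·(3·7^j - 2·9^j) = (3)·7^j·(7 − 9) = (-6)·7^j. Since 3 | h(j) by the inductive hypothesis, 3 | 9·h(j); and 3 | -6 since -6 = 3·-2. Therefore 3 | h(j+1).
By induction, the statement is established for all n ≥ 1.
Therefore the largest such d is 3.

d = 3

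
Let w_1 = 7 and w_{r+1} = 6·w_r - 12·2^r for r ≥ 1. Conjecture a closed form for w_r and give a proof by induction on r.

w_r = 3·2^r + 6^(r - 1)

Computing the first terms: w_1 = 7, w_2 = 18, w_3 = 60. This suggests w_r = 3·2^r + 6^(r - 1).
Base step (r = 1): the formula gives 7 = 7 = w_1.
For the inductive step, assume it holds for an arbitrary k ≥ 1, so w_k = 3·2^k + 6^(k - 1).
Then w_{k+1} = 6·w_k - 12·2^k = 6·(3·2^k + 6^(k - 1)) - 12·2^k = 3·2^(k + 1) + 6^k = 3·2^(k+1) + 6^((k+1) - 1),
which is the claimed formula at r = k+1.
This completes the induction.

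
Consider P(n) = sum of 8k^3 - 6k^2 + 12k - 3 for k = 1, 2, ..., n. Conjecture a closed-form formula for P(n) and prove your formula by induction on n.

We claim P(n) = n(2n^3 + 2n^2 + 5n + 2) for all n ≥ 1.
For the base case n = 1: P(1) = 11, and the closed form gives 11. They agree.
Suppose the result is true for n = k, so P(k) = k(2k^3 + 2k^2 + 5k + 2).
Then P(k+1) = P(k) + (8k^3 + 18k^2 + 24k + 11) = (k(2k^3 + 2k^2 + 5k + 2)) + (8k^3 + 18k^2 + 24k + 11).
Simplifying, P(k+1) = (k + 1)(2k^3 + 8k^2 + 15k + 11) = (k+1)(2(k+1)^3 + 2(k+1)^2 + 5(k+1) + 2),
which is the closed form with n = k+1.
This completes the induction.

P(n) = n(2n^3 + 2n^2 + 5n + 2)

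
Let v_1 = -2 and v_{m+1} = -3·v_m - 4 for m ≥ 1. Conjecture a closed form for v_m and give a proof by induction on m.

v_m = -(-3)^(m - 1) - 1

Computing the first terms: v_1 = -2, v_2 = 2, v_3 = -10. This suggests v_m = -(-3)^(m - 1) - 1.
Base step (m = 1): the formula gives -2 = -2 = v_1.
For the inductive step, assume it holds for an arbitrary p ≥ 1, so v_p = -(-3)^(p - 1) - 1.
Then v_{p+1} = -3·v_p - 4 = -3·(-(-3)^(p - 1) - 1) - 4 = -(-3)^p - 1 = -(-3)^((p+1) - 1) - 1,
which is the claimed formula at m = p+1.
By induction, the statement is established for all m ≥ 1.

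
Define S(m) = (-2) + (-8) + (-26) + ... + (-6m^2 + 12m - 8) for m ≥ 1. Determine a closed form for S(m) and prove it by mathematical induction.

S(m) = -m(2m^2 - 3m + 3)

We claim S(m) = -m(2m^2 - 3m + 3) for all m ≥ 1.
For the base case m = 1: S(1) = -2, and the closed form gives -2. They agree.
Suppose the result is true for m = r, so S(r) = r(-2r^2 + 3r - 3).
Then S(r+1) = S(r) + (-6r^2 - 2) = (r(-2r^2 + 3r - 3)) + (-6r^2 - 2).
Simplifying, S(r+1) = -(r + 1)(2r^2 + r + 2) = -(r+1)(2(r+1)^2 - 3(r+1) + 3),
which is the closed form with m = r+1.
By induction, the statement is established for all m ≥ 1.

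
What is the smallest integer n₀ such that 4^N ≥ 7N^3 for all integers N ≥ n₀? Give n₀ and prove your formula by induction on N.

n₀ = 5

At N = 4: 256 < 448, so the inequality fails and n₀ ≥ 5. We prove 4^N ≥ 7N^3 for all N ≥ 5.
Base step (N = 5): 4^N = 1024 and 7N^3 = 875, so 1024 ≥ 875.
Inductive step: suppose the statement holds for some m ≥ 5, so 4^m ≥ 7m^3.
Then 4^(m + 1) = 4·(4^m) ≥ 4·(7m^3).
Also, for m ≥ 5 we have 4·(7m^3) ≥ 7(m+1)^3, since 4 ≥ (1 + 1/m)^3 for all m ≥ 5.
Combining, 4^(m + 1) ≥ 7(m+1)^3.
By the principle of mathematical induction, the result holds for all N ≥ 5.
Hence the smallest such n₀ is 5.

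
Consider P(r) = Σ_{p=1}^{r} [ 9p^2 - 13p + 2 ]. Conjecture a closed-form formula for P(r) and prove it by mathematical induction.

We claim P(r) = r(3r^2 - 2r - 3) for all r ≥ 1.
Base case (r = 1): P(1) = -2, and the closed form gives -2. They agree.
For the inductive step, assume it holds for an arbitrary p ≥ 1, so P(p) = p(3p^2 - 2p - 3).
Then P(p+1) = P(p) + (9p^2 + 5p - 2) = (p(3p^2 - 2p - 3)) + (9p^2 + 5p - 2).
Simplifying, P(p+1) = (p + 1)(3p^2 + 4p - 2) = (p+1)(3(p+1)^2 - 2(p+1) - 3),
which is the closed form with r = p+1.
By induction, the statement is established for all r ≥ 1.

P(r) = r(3r^2 - 2r - 3)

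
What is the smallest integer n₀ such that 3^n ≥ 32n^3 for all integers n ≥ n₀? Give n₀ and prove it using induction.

n₀ = 10

At n = 9: 19683 < 23328, so the inequality fails and n₀ ≥ 10. We prove 3^n ≥ 32n^3 for all n ≥ 10.
Base step (n = 10): 3^n = 59049 and 32n^3 = 32000, so 59049 ≥ 32000.
Suppose the result is true for n = p, so 3^p ≥ 32p^3.
Then 3^(p + 1) = 3·(3^p) ≥ 3·(32p^3).
Also, for p ≥ 10 we have 3·(32p^3) ≥ 32(p+1)^3, since 3 ≥ (1 + 1/p)^3 for all p ≥ 10.
Combining, 3^(p + 1) ≥ 32(p+1)^3.
This completes the induction.
Hence the smallest such n₀ is 10.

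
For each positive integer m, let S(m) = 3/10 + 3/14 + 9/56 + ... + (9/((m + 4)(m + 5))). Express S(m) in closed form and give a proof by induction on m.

We claim S(m) = 9m/(5(m + 5)) for all m ≥ 1.
Base step (m = 1): S(1) = 3/10, and the closed form gives 3/10. They agree.
For the inductive step, assume it holds for an arbitrary p ≥ 1, so S(p) = 9p/(5(p + 5)).
Then S(p+1) = S(p) + (9/((p + 5)(p + 6))) = (9p/(5(p + 5))) + (9/((p + 5)(p + 6))).
Simplifying, S(p+1) = 9(p + 1)/(5(p + 6)) = 9(p+1)/(5((p+1) + 5)),
which is the closed form with m = p+1.
Hence, by induction on m, the claim holds for every m ≥ 1.

S(m) = 9m/(5(m + 5))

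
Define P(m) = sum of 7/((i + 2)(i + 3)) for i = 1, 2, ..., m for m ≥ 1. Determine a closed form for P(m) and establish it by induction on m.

We claim P(m) = 7m/(3(m + 3)) for all m ≥ 1.
For the base case m = 1: P(1) = 7/12, and the closed form gives 7/12. They agree.
For the inductive step, assume it holds for an arbitrary i ≥ 1, so P(i) = 7i/(3(i + 3)).
Then P(i+1) = P(i) + (7/((i + 3)(i + 4))) = (7i/(3(i + 3))) + (7/((i + 3)(i + 4))).
Simplifying, P(i+1) = 7(i + 1)/(3(i + 4)) = 7(i+1)/(3((i+1) + 3)),
which is the closed form with m = i+1.
By induction, the statement is established for all m ≥ 1.

P(m) = 7m/(3(m + 3))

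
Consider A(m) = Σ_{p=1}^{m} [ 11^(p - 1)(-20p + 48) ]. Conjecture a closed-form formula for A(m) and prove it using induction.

A(m) = 11^m(-2m + 5) - 5

We claim A(m) = 11^m(-2m + 5) - 5 for all m ≥ 1.
When m = 1: A(1) = 28, and the closed form gives 28. They agree.
For the inductive step, assume it holds for an arbitrary p ≥ 1, so A(p) = 11^p(-2p + 5) - 5.
Then A(p+1) = A(p) + (11^p(-20p + 28)) = (11^p(-2p + 5) - 5) + (11^p(-20p + 28)).
Simplifying, A(p+1) = -22·11^p·p + 33·11^p - 5 = 11^(p+1)(-2(p+1) + 5) - 5,
which is the closed form with m = p+1.
Hence, by induction on m, the claim holds for every m ≥ 1.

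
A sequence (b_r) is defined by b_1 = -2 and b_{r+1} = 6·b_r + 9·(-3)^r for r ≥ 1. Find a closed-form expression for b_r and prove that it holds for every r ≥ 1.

b_r = -(-3)^r - 5·6^(r - 1)

Computing the first terms: b_1 = -2, b_2 = -39, b_3 = -153. This suggests b_r = -(-3)^r - 5·6^(r - 1).
When r = 1: the formula gives -2 = -2 = b_1.
Inductive step: assume the claim holds for r = p, so b_p = -(-3)^p - 5·6^(p - 1).
Then b_{p+1} = 6·b_p + 9·(-3)^p = 6·(-(-3)^p - 5·6^(p - 1)) + 9·(-3)^p = -(-3)^(p + 1) - 5·6^p = -(-3)^(p+1) - 5·6^((p+1) - 1),
which is the claimed formula at r = p+1.
By induction, the statement is established for all r ≥ 1.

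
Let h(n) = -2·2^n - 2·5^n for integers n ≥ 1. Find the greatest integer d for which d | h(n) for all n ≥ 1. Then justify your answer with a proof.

Computing the first values: h(1) = -14 and h(2) = -58; gcd(-14, -58) = 2, so d ≤ 2.
We prove 2 | -2·2^n - 2·5^n for all n ≥ 1 by induction on n.
When n = 1: h(1) = -14 = 2·(-7), so 2 | h(1).
For the inductive step, assume it holds for an arbitrary r ≥ 1, i.e. 2 | h(r). Then
h(r+1) − 5·h(r) = (-2·2^(r+1) - 2·5^(r+1)) − 5·(-2·2^r - 2·5^r) = (-2)·2^r·(2 − 5) = (6)·2^r. Since 2 | h(r) by the inductive hypothesis, 2 | 5·h(r); and 2 | 6 since 6 = 2·3. Therefore 2 | h(r+1).
This completes the induction.
Therefore the largest such d is 2.

d = 2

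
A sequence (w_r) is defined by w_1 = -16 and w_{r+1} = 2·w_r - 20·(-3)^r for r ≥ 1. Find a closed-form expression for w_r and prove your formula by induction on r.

w_r = 4(-3)^r - 2^(r + 1)

Computing the first terms: w_1 = -16, w_2 = 28, w_3 = -124. This suggests w_r = 4(-3)^r - 2^(r + 1).
For the base case r = 1: the formula gives -16 = -16 = w_1.
Inductive step: assume the claim holds for r = j, so w_j = 4(-3)^j - 2^(j + 1).
Then w_{j+1} = 2·w_j - 20·(-3)^j = 2·(4(-3)^j - 2^(j + 1)) - 20·(-3)^j = 4(-3)^(j + 1) - 2^(j + 2) = 4(-3)^(j+1) - 2^((j+1) + 1),
which is the claimed formula at r = j+1.
By induction, the statement is established for all r ≥ 1.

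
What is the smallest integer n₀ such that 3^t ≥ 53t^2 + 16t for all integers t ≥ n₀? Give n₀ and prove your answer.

n₀ = 8

At t = 7: 2187 < 2709, so the inequality fails and n₀ ≥ 8. We prove 3^t ≥ 53t^2 + 16t for all t ≥ 8.
Base step (t = 8): 3^t = 6561 and 53t^2 + 16t = 3520, so 6561 ≥ 3520.
Inductive step: assume the claim holds for t = j, so 3^j ≥ 53j^2 + 16j.
Then 3^(j + 1) = 3·(3^j) ≥ 3·(53j^2 + 16j).
Also, for j ≥ 8 we have 3·(53j^2 + 16j) ≥ 53(j+1)^2 + 16(j+1), since 3·(53j^2 + 16j) − (53(j+1)^2 + 16(j+1)) = 106j^2 - 74j - 69, which is nonnegative for all j ≥ 8.
Combining, 3^(j + 1) ≥ 53(j+1)^2 + 16(j+1).
By the principle of mathematical induction, the result holds for all t ≥ 8.
Hence the smallest such n₀ is 8.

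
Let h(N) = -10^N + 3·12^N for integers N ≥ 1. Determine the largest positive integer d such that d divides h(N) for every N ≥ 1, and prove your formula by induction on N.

d = 2

Computing the first values: h(1) = 26 and h(2) = 332; gcd(26, 332) = 2, so d ≤ 2.
We prove 2 | -10^N + 3·12^N for all N ≥ 1 by induction on N.
Base step (N = 1): h(1) = 26 = 2·(13), so 2 | h(1).
Inductive step: suppose the statement holds for some p ≥ 1, i.e. 2 | h(p). Then
h(p+1) − 12·h(p) = (-10^(p+1) + 3·12^(p+1)) − 12·(-10^p + 3·12^p) = (-1)·10^p·(10 − 12) = (2)·10^p. Since 2 | h(p) by the inductive hypothesis, 2 | 12·h(p); and 2 | 2 since 2 = 2·1. Therefore 2 | h(p+1).
By induction, the statement is established for all N ≥ 1.
Therefore the largest such d is 2.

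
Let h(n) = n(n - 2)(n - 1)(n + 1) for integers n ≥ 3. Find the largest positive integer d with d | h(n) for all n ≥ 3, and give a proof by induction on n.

d = 24

Computing the first values: h(3) = 24 and h(4) = 120; gcd(24, 120) = 24, so d ≤ 24.
We prove 24 | n(n - 2)(n - 1)(n + 1) for all n ≥ 3 by induction on n.
Base case (n = 3): h(3) = 24 = 24·(1), so 24 | h(3).
For the inductive step, assume it holds for an arbitrary i ≥ 3, i.e. 24 | h(i). Then
h(i+1) − h(i) = (i-1)·i·(i+1)·(i+2) − (i-2)·(i-1)·i·(i+1) = (i-1)·i·(i+1)·[(i+2) − (i-2)] = 4·(i-1)·i·(i+1). The product of 3 consecutive integers is divisible by (3)! = 6, so h(i+1) − h(i) is divisible by 4·6 = 24. By the inductive hypothesis 24 | h(i), hence 24 | h(i+1).
This completes the induction.
Therefore the largest such d is 24.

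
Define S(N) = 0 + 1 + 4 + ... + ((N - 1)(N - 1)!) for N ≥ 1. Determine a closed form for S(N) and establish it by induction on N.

S(N) = N! - 1

We claim S(N) = N! - 1 for all N ≥ 1.
Base step (N = 1): S(1) = 0, and the closed form gives 0. They agree.
For the inductive step, assume it holds for an arbitrary k ≥ 1, so S(k) = k! - 1.
Then S(k+1) = S(k) + (k·k!) = (k! - 1) + (k·k!).
Simplifying, S(k+1) = (k+1)! - 1,
which is the closed form with N = k+1.
This completes the induction.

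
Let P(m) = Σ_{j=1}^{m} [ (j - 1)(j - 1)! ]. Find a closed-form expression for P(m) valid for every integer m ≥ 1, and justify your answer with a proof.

We claim P(m) = m! - 1 for all m ≥ 1.
When m = 1: P(1) = 0, and the closed form gives 0. They agree.
Inductive step: assume the claim holds for m = j, so P(j) = j! - 1.
Then P(j+1) = P(j) + (j·j!) = (j! - 1) + (j·j!).
Simplifying, P(j+1) = (j+1)! - 1,
which is the closed form with m = j+1.
This completes the induction.

P(m) = m! - 1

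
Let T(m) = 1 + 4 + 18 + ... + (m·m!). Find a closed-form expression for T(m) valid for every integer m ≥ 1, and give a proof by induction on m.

We claim T(m) = (m + 1)m! - 1 for all m ≥ 1.
Base case (m = 1): T(1) = 1, and the closed form gives 1. They agree.
Suppose the result is true for m = r, so T(r) = (r + 1)r! - 1.
Then T(r+1) = T(r) + ((r + 1)(r + 1)!) = ((r + 1)r! - 1) + ((r + 1)(r + 1)!).
Simplifying, T(r+1) = ((r+1) + 1)(r+1)! - 1,
which is the closed form with m = r+1.
This completes the induction.

T(m) = (m + 1)m! - 1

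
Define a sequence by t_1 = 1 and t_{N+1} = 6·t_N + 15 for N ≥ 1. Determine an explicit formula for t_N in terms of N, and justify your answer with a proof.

t_N = 4·6^(N - 1) - 3

Computing the first terms: t_1 = 1, t_2 = 21, t_3 = 141. This suggests t_N = 4·6^(N - 1) - 3.
Base case (N = 1): the formula gives 1 = 1 = t_1.
Suppose the result is true for N = k, so t_k = 4·6^(k - 1) - 3.
Then t_{k+1} = 6·t_k + 15 = 6·(4·6^(k - 1) - 3) + 15 = 4·6^k - 3 = 4·6^((k+1) - 1) - 3,
which is the claimed formula at N = k+1.
By induction, the statement is established for all N ≥ 1.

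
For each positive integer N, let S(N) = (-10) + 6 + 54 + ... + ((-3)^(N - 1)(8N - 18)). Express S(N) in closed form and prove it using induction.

S(N) = 2(-3)^N(-N + 2) - 4

We claim S(N) = 2(-3)^N(-N + 2) - 4 for all N ≥ 1.
When N = 1: S(1) = -10, and the closed form gives -10. They agree.
Inductive step: assume the claim holds for N = k, so S(k) = 2(-3)^k(-k + 2) - 4.
Then S(k+1) = S(k) + ((-3)^k(8k - 10)) = (2(-3)^k(-k + 2) - 4) + ((-3)^k(8k - 10)).
Simplifying, S(k+1) = 6(-3)^k·k - 6(-3)^k - 4 = 2(-3)^(k+1)(-(k+1) + 2) - 4,
which is the closed form with N = k+1.
By the principle of mathematical induction, the result holds for all N ≥ 1.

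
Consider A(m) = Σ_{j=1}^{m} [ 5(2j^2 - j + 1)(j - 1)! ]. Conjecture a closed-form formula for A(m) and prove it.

A(m) = (10m + 5)m! - 5

We claim A(m) = (10m + 5)m! - 5 for all m ≥ 1.
For the base case m = 1: A(1) = 10, and the closed form gives 10. They agree.
Inductive step: assume the claim holds for m = j, so A(j) = (10j + 5)j! - 5.
Then A(j+1) = A(j) + (5(2j^2 + 3j + 2)j!) = ((10j + 5)j! - 5) + (5(2j^2 + 3j + 2)j!).
Simplifying, A(j+1) = (10(j+1) + 5)(j+1)! - 5,
which is the closed form with m = j+1.
By the principle of mathematical induction, the result holds for all m ≥ 1.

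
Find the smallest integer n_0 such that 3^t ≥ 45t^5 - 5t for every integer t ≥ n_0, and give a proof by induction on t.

n_0 = 17

At t = 16: 43046721 < 47185840, so the inequality fails and n_0 ≥ 17. We prove 3^t ≥ 45t^5 - 5t for all t ≥ 17.
Base case (t = 17): 3^t = 129140163 and 45t^5 - 5t = 63893480, so 129140163 ≥ 63893480.
Inductive step: assume the claim holds for t = p, so 3^p ≥ 45p^5 - 5p.
Then 3^(p + 1) = 3·(3^p) ≥ 3·(45p^5 - 5p).
Also, for p ≥ 17 we have 3·(45p^5 - 5p) ≥ 45(p+1)^5 - 5(p+1), since 3·(45p^5 - 5p) − (45(p+1)^5 - 5(p+1)) = 90p^5 - 225p^4 - 450p^3 - 450p^2 - 235p - 40, which is nonnegative for all p ≥ 17.
Combining, 3^(p + 1) ≥ 45(p+1)^5 - 5(p+1).
By induction, the statement is established for all t ≥ 17.
Hence the smallest such n_0 is 17.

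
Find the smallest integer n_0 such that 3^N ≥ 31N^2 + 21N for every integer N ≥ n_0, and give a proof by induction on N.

n_0 = 7

At N = 6: 729 < 1242, so the inequality fails and n_0 ≥ 7. We prove 3^N ≥ 31N^2 + 21N for all N ≥ 7.
For the base case N = 7: 3^N = 2187 and 31N^2 + 21N = 1666, so 2187 ≥ 1666.
For the inductive step, assume it holds for an arbitrary p ≥ 7, so 3^p ≥ 31p^2 + 21p.
Then 3^(p + 1) = 3·(3^p) ≥ 3·(31p^2 + 21p).
Also, for p ≥ 7 we have 3·(31p^2 + 21p) ≥ 31(p+1)^2 + 21(p+1), since 3·(31p^2 + 21p) − (31(p+1)^2 + 21(p+1)) = 62p^2 - 20p - 52, which is nonnegative for all p ≥ 7.
Combining, 3^(p + 1) ≥ 31(p+1)^2 + 21(p+1).
This completes the induction.
Hence the smallest such n_0 is 7.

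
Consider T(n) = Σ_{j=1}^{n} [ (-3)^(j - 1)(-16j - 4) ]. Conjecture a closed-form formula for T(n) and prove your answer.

We claim T(n) = 2(-3)^n(2n + 1) - 2 for all n ≥ 1.
Base case (n = 1): T(1) = -20, and the closed form gives -20. They agree.
Inductive step: assume the claim holds for n = j, so T(j) = 2(-3)^j(2j + 1) - 2.
Then T(j+1) = T(j) + ((-3)^j(-16j - 20)) = (2(-3)^j(2j + 1) - 2) + ((-3)^j(-16j - 20)).
Simplifying, T(j+1) = -12(-3)^j·j - 18(-3)^j - 2 = 2(-3)^(j+1)(2(j+1) + 1) - 2,
which is the closed form with n = j+1.
Hence, by induction on n, the claim holds for every n ≥ 1.

T(n) = 2(-3)^n(2n + 1) - 2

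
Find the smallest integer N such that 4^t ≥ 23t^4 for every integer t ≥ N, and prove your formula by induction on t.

N = 9

At t = 8: 65536 < 94208, so the inequality fails and N ≥ 9. We prove 4^t ≥ 23t^4 for all t ≥ 9.
When t = 9: 4^t = 262144 and 23t^4 = 150903, so 262144 ≥ 150903.
Inductive step: suppose the statement holds for some i ≥ 9, so 4^i ≥ 23i^4.
Then 4^(i + 1) = 4·(4^i) ≥ 4·(23i^4).
Also, for i ≥ 9 we have 4·(23i^4) ≥ 23(i+1)^4, since 4 ≥ (1 + 1/i)^4 for all i ≥ 9.
Combining, 4^(i + 1) ≥ 23(i+1)^4.
By the principle of mathematical induction, the result holds for all t ≥ 9.
Hence the smallest such N is 9.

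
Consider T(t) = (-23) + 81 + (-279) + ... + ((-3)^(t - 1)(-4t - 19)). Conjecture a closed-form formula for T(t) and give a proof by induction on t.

We claim T(t) = (-3)^t(t + 5) - 5 for all t ≥ 1.
Base step (t = 1): T(1) = -23, and the closed form gives -23. They agree.
Inductive step: assume the claim holds for t = j, so T(j) = (-3)^j(j + 5) - 5.
Then T(j+1) = T(j) + ((-3)^j(-4j - 23)) = ((-3)^j(j + 5) - 5) + ((-3)^j(-4j - 23)).
Simplifying, T(j+1) = -3(-3)^j·j - 18(-3)^j - 5 = (-3)^(j+1)((j+1) + 5) - 5,
which is the closed form with t = j+1.
This completes the induction.

T(t) = (-3)^t(t + 5) - 5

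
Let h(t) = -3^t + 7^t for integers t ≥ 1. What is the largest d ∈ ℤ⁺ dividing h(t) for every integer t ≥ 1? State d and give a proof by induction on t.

Computing the first values: h(1) = 4 and h(2) = 40; gcd(4, 40) = 4, so d ≤ 4.
We prove 4 | -3^t + 7^t for all t ≥ 1 by induction on t.
When t = 1: h(1) = 4 = 4·(1), so 4 | h(1).
Suppose the result is true for t = r, i.e. 4 | h(r). Then
7^{r+1} − 3^{r+1} = 7·7^r − 3·3^r = 7·(7^r − 3^r) + (4)·3^r. The first term is divisible by 4 by the inductive hypothesis, and the second term (4)·3^r is divisible by 4 since 4 | 4. Hence 4 | h(r+1).
This completes the induction.
Therefore the largest such d is 4.

d = 4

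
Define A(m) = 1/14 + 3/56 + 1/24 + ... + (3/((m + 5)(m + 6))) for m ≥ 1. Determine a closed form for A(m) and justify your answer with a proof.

A(m) = m/(2(m + 6))

We claim A(m) = m/(2(m + 6)) for all m ≥ 1.
Base case (m = 1): A(1) = 1/14, and the closed form gives 1/14. They agree.
Suppose the result is true for m = k, so A(k) = k/(2(k + 6)).
Then A(k+1) = A(k) + (3/((k + 6)(k + 7))) = (k/(2(k + 6))) + (3/((k + 6)(k + 7))).
Simplifying, A(k+1) = (k + 1)/(2(k + 7)) = (k+1)/(2((k+1) + 6)),
which is the closed form with m = k+1.
Hence, by induction on m, the claim holds for every m ≥ 1.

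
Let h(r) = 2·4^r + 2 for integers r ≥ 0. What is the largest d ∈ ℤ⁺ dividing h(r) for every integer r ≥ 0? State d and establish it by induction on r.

d = 2

Computing the first values: h(0) = 4 and h(1) = 10; gcd(4, 10) = 2, so d ≤ 2.
We prove 2 | 2·4^r + 2 for all r ≥ 0 by induction on r.
For the base case r = 0: h(0) = 4 = 2·(2), so 2 | h(0).
Inductive step: suppose the statement holds for some j ≥ 0, i.e. 2 | h(j). Then
h(j+1) = 2·4^(j+1) + 2 = 4·(2·4^j + 2) - 6 = 4·h(j) - 6. The first term is divisible by 2 by the inductive hypothesis, and -6 is divisible by 2. Hence 2 | h(j+1).
By the principle of mathematical induction, the result holds for all r ≥ 0.
Therefore the largest such d is 2.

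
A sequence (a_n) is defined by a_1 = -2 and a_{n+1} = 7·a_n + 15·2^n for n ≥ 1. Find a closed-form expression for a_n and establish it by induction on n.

a_n = -3·2^n + 4·7^(n - 1)

Computing the first terms: a_1 = -2, a_2 = 16, a_3 = 172. This suggests a_n = -3·2^n + 4·7^(n - 1).
When n = 1: the formula gives -2 = -2 = a_1.
Suppose the result is true for n = k, so a_k = -3·2^k + 4·7^(k - 1).
Then a_{k+1} = 7·a_k + 15·2^k = 7·(-3·2^k + 4·7^(k - 1)) + 15·2^k = -3·2^(k + 1) + 4·7^k = -3·2^(k+1) + 4·7^((k+1) - 1),
which is the claimed formula at n = k+1.
This completes the induction.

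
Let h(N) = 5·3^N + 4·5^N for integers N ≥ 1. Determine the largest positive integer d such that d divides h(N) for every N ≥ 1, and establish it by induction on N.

d = 5

Computing the first values: h(1) = 35 and h(2) = 145; gcd(35, 145) = 5, so d ≤ 5.
We prove 5 | 5·3^N + 4·5^N for all N ≥ 1 by induction on N.
Base step (N = 1): h(1) = 35 = 5·(7), so 5 | h(1).
Inductive step: assume the claim holds for N = i, i.e. 5 | h(i). Then
h(i+1) − 5·h(i) = (5·3^(i+1) + 4·5^(i+1)) − 5·(5·3^i + 4·5^i) = (5)·3^i·(3 − 5) = (-10)·3^i. Since 5 | h(i) by the inductive hypothesis, 5 | 5·h(i); and 5 | -10 since -10 = 5·-2. Therefore 5 | h(i+1).
By the principle of mathematical induction, the result holds for all N ≥ 1.
Therefore the largest such d is 5.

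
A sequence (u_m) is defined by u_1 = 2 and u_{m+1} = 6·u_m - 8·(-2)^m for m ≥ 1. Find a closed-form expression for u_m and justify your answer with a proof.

Computing the first terms: u_1 = 2, u_2 = 28, u_3 = 136. This suggests u_m = (-2)^m + 4·6^(m - 1).
Base step (m = 1): the formula gives 2 = 2 = u_1.
Suppose the result is true for m = j, so u_j = (-2)^j + 4·6^(j - 1).
Then u_{j+1} = 6·u_j - 8·(-2)^j = 6·((-2)^j + 4·6^(j - 1)) - 8·(-2)^j = (-2)^(j + 1) + 4·6^j = (-2)^(j+1) + 4·6^((j+1) - 1),
which is the claimed formula at m = j+1.
By the principle of mathematical induction, the result holds for all m ≥ 1.

u_m = (-2)^m + 4·6^(m - 1)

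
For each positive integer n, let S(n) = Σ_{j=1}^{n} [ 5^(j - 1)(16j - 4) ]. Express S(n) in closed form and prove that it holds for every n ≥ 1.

S(n) = 2·5^n(2n - 1) + 2

We claim S(n) = 2·5^n(2n - 1) + 2 for all n ≥ 1.
When n = 1: S(1) = 12, and the closed form gives 12. They agree.
Suppose the result is true for n = j, so S(j) = 2·5^j(2j - 1) + 2.
Then S(j+1) = S(j) + (5^j(16j + 12)) = (2·5^j(2j - 1) + 2) + (5^j(16j + 12)).
Simplifying, S(j+1) = 20·5^j·j + 10·5^j + 2 = 2·5^(j+1)(2(j+1) - 1) + 2,
which is the closed form with n = j+1.
Hence, by induction on n, the claim holds for every n ≥ 1.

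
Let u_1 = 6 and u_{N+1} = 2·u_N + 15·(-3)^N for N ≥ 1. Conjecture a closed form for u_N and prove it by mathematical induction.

u_N = (-3)^(N + 1) - 3·2^(N - 1)

Computing the first terms: u_1 = 6, u_2 = -33, u_3 = 69. This suggests u_N = (-3)^(N + 1) - 3·2^(N - 1).
When N = 1: the formula gives 6 = 6 = u_1.
For the inductive step, assume it holds for an arbitrary m ≥ 1, so u_m = (-3)^(m + 1) - 3·2^(m - 1).
Then u_{m+1} = 2·u_m + 15·(-3)^m = 2·((-3)^(m + 1) - 3·2^(m - 1)) + 15·(-3)^m = (-3)^(m + 2) - 3·2^m = (-3)^((m+1) + 1) - 3·2^((m+1) - 1),
which is the claimed formula at N = m+1.
By induction, the statement is established for all N ≥ 1.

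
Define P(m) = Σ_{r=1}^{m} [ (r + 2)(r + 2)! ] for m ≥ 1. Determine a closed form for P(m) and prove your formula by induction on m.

P(m) = (m + 3)! - 6

We claim P(m) = (m + 3)! - 6 for all m ≥ 1.
When m = 1: P(1) = 18, and the closed form gives 18. They agree.
For the inductive step, assume it holds for an arbitrary r ≥ 1, so P(r) = (r + 3)! - 6.
Then P(r+1) = P(r) + ((r + 3)(r + 3)!) = ((r + 3)! - 6) + ((r + 3)(r + 3)!).
Simplifying, P(r+1) = ((r+1) + 3)! - 6,
which is the closed form with m = r+1.
Hence, by induction on m, the claim holds for every m ≥ 1.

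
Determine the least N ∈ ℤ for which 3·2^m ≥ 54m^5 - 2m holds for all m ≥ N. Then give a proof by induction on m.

N = 29

At m = 28: 805306368 < 929359816, so the inequality fails and N ≥ 29. We prove 3·2^m ≥ 54m^5 - 2m for all m ≥ 29.
For the base case m = 29: 3·2^m = 1610612736 and 54m^5 - 2m = 1107601988, so 1610612736 ≥ 1107601988.
For the inductive step, assume it holds for an arbitrary k ≥ 29, so 3·2^k ≥ 54k^5 - 2k.
Then 3·2^(k + 1) = 2·(3·2^k) ≥ 2·(54k^5 - 2k).
Also, for k ≥ 29 we have 2·(54k^5 - 2k) ≥ 54(k+1)^5 - 2(k+1), since 2·(54k^5 - 2k) − (54(k+1)^5 - 2(k+1)) = 54k^5 - 270k^4 - 540k^3 - 540k^2 - 272k - 52, which is nonnegative for all k ≥ 29.
Combining, 3·2^(k + 1) ≥ 54(k+1)^5 - 2(k+1).
This completes the induction.
Hence the smallest such N is 29.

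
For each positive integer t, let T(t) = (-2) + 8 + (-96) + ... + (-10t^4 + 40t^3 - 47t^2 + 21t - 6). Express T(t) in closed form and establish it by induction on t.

T(t) = -t(2t^4 - 5t^3 - t^2 + 3t + 3)

We claim T(t) = -t(2t^4 - 5t^3 - t^2 + 3t + 3) for all t ≥ 1.
Base step (t = 1): T(1) = -2, and the closed form gives -2. They agree.
Inductive step: assume the claim holds for t = i, so T(i) = i(-2i^4 + 5i^3 + i^2 - 3i - 3).
Then T(i+1) = T(i) + (-10i^4 + 13i^2 + 7i - 2) = (i(-2i^4 + 5i^3 + i^2 - 3i - 3)) + (-10i^4 + 13i^2 + 7i - 2).
Simplifying, T(i+1) = -(i + 1)(2i^4 + 3i^3 - 4i^2 - 6i + 2) = -(i+1)(2(i+1)^4 - 5(i+1)^3 - (i+1)^2 + 3(i+1) + 3),
which is the closed form with t = i+1.
This completes the induction.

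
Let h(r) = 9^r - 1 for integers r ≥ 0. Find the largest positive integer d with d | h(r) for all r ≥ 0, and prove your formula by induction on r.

Computing the first values: h(0) = 0 and h(1) = 8; gcd(0, 8) = 8, so d ≤ 8.
We prove 8 | 9^r - 1 for all r ≥ 0 by induction on r.
For the base case r = 0: h(0) = 0 = 8·(0), so 8 | h(0).
Inductive step: assume the claim holds for r = j, i.e. 8 | h(j). Then
h(j+1) = 9^(j+1) - 1 = 9·(9^j - 1) + 8 = 9·h(j) + 8. The first term is divisible by 8 by the inductive hypothesis, and 8 is divisible by 8. Hence 8 | h(j+1).
This completes the induction.
Therefore the largest such d is 8.

d = 8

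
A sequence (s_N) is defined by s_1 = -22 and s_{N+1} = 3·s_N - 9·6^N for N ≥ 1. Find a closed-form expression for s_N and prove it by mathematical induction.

Computing the first terms: s_1 = -22, s_2 = -120, s_3 = -684. This suggests s_N = -4·3^(N - 1) - 3·6^N.
When N = 1: the formula gives -22 = -22 = s_1.
For the inductive step, assume it holds for an arbitrary i ≥ 1, so s_i = -4·3^(i - 1) - 3·6^i.
Then s_{i+1} = 3·s_i - 9·6^i = 3·(-4·3^(i - 1) - 3·6^i) - 9·6^i = -4·3^i - 3·6^(i + 1) = -4·3^((i+1) - 1) - 3·6^(i+1),
which is the claimed formula at N = i+1.
Hence, by induction on N, the claim holds for every N ≥ 1.

s_N = -4·3^(N - 1) - 3·6^N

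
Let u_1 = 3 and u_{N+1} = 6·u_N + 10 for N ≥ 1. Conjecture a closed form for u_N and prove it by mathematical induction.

Computing the first terms: u_1 = 3, u_2 = 28, u_3 = 178. This suggests u_N = 5·6^(N - 1) - 2.
Base step (N = 1): the formula gives 3 = 3 = u_1.
Suppose the result is true for N = r, so u_r = 5·6^(r - 1) - 2.
Then u_{r+1} = 6·u_r + 10 = 6·(5·6^(r - 1) - 2) + 10 = 5·6^r - 2 = 5·6^((r+1) - 1) - 2,
which is the claimed formula at N = r+1.
This completes the induction.

u_N = 5·6^(N - 1) - 2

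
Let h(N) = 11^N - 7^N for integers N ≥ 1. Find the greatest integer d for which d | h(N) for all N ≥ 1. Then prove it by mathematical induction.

d = 4

Computing the first values: h(1) = 4 and h(2) = 72; gcd(4, 72) = 4, so d ≤ 4.
We prove 4 | 11^N - 7^N for all N ≥ 1 by induction on N.
When N = 1: h(1) = 4 = 4·(1), so 4 | h(1).
Inductive step: suppose the statement holds for some m ≥ 1, i.e. 4 | h(m). Then
11^{m+1} − 7^{m+1} = 11·11^m − 7·7^m = 11·(11^m − 7^m) + (4)·7^m. The first term is divisible by 4 by the inductive hypothesis, and the second term (4)·7^m is divisible by 4 since 4 | 4. Hence 4 | h(m+1).
This completes the induction.
Therefore the largest such d is 4.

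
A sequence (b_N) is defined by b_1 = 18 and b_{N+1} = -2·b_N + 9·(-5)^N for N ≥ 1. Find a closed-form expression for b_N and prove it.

Computing the first terms: b_1 = 18, b_2 = -81, b_3 = 387. This suggests b_N = 3(-2)^(N - 1) - 3(-5)^N.
Base step (N = 1): the formula gives 18 = 18 = b_1.
Inductive step: suppose the statement holds for some p ≥ 1, so b_p = 3(-2)^(p - 1) - 3(-5)^p.
Then b_{p+1} = -2·b_p + 9·(-5)^p = -2·(3(-2)^(p - 1) - 3(-5)^p) + 9·(-5)^p = 3(-2)^p - 3(-5)^(p + 1) = 3(-2)^((p+1) - 1) - 3(-5)^(p+1),
which is the claimed formula at N = p+1.
By the principle of mathematical induction, the result holds for all N ≥ 1.

b_N = 3(-2)^(N - 1) - 3(-5)^N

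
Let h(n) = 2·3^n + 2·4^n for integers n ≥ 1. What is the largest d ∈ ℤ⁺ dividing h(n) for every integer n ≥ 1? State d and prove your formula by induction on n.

Computing the first values: h(1) = 14 and h(2) = 50; gcd(14, 50) = 2, so d ≤ 2.
We prove 2 | 2·3^n + 2·4^n for all n ≥ 1 by induction on n.
Base case (n = 1): h(1) = 14 = 2·(7), so 2 | h(1).
Suppose the result is true for n = p, i.e. 2 | h(p). Then
h(p+1) − 4·h(p) = (2·3^(p+1) + 2·4^(p+1)) − 4·(2·3^p + 2·4^p) = (2)·3^p·(3 − 4) = (-2)·3^p. Since 2 | h(p) by the inductive hypothesis, 2 | 4·h(p); and 2 | -2 since -2 = 2·-1. Therefore 2 | h(p+1).
By induction, the statement is established for all n ≥ 1.
Therefore the largest such d is 2.

d = 2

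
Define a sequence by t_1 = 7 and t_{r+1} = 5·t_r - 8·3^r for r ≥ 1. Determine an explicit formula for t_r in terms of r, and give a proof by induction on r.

t_r = 4·3^r - 5^r

Computing the first terms: t_1 = 7, t_2 = 11, t_3 = -17. This suggests t_r = 4·3^r - 5^r.
When r = 1: the formula gives 7 = 7 = t_1.
Suppose the result is true for r = k, so t_k = 4·3^k - 5^k.
Then t_{k+1} = 5·t_k - 8·3^k = 5·(4·3^k - 5^k) - 8·3^k = 4·3^(k + 1) - 5^(k + 1),
which is the claimed formula at r = k+1.
By the principle of mathematical induction, the result holds for all r ≥ 1.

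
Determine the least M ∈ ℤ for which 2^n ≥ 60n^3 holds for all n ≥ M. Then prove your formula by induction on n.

M = 19

At n = 18: 262144 < 349920, so the inequality fails and M ≥ 19. We prove 2^n ≥ 60n^3 for all n ≥ 19.
When n = 19: 2^n = 524288 and 60n^3 = 411540, so 524288 ≥ 411540.
Inductive step: suppose the statement holds for some m ≥ 19, so 2^m ≥ 60m^3.
Then 2^(m + 1) = 2·(2^m) ≥ 2·(60m^3).
Also, for m ≥ 19 we have 2·(60m^3) ≥ 60(m+1)^3, since 2 ≥ (1 + 1/m)^3 for all m ≥ 19.
Combining, 2^(m + 1) ≥ 60(m+1)^3.
By induction, the statement is established for all n ≥ 19.
Hence the smallest such M is 19.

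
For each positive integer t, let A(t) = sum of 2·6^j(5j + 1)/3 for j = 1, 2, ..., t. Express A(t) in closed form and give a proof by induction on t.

A(t) = 4·6^t·t

We claim A(t) = 4·6^t·t for all t ≥ 1.
When t = 1: A(1) = 24, and the closed form gives 24. They agree.
For the inductive step, assume it holds for an arbitrary j ≥ 1, so A(j) = 4·6^j·j.
Then A(j+1) = A(j) + (6^j(20j + 24)) = (4·6^j·j) + (6^j(20j + 24)).
Simplifying, A(j+1) = 24·6^j(j + 1) = 4·6^(j+1)·(j+1),
which is the closed form with t = j+1.
This completes the induction.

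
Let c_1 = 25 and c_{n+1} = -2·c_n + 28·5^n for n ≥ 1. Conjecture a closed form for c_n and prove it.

c_n = 5(-2)^(n - 1) + 4·5^n

Computing the first terms: c_1 = 25, c_2 = 90, c_3 = 520. This suggests c_n = 5(-2)^(n - 1) + 4·5^n.
For the base case n = 1: the formula gives 25 = 25 = c_1.
Suppose the result is true for n = j, so c_j = 5(-2)^(j - 1) + 4·5^j.
Then c_{j+1} = -2·c_j + 28·5^j = -2·(5(-2)^(j - 1) + 4·5^j) + 28·5^j = 5(-2)^j + 4·5^(j + 1) = 5(-2)^((j+1) - 1) + 4·5^(j+1),
which is the claimed formula at n = j+1.
Hence, by induction on n, the claim holds for every n ≥ 1.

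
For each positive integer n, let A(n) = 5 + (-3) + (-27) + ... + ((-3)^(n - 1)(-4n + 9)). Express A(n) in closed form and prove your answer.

We claim A(n) = (-3)^n(n - 2) + 2 for all n ≥ 1.
Base step (n = 1): A(1) = 5, and the closed form gives 5. They agree.
Suppose the result is true for n = j, so A(j) = (-3)^j(j - 2) + 2.
Then A(j+1) = A(j) + ((-3)^j(-4j + 5)) = ((-3)^j(j - 2) + 2) + ((-3)^j(-4j + 5)).
Simplifying, A(j+1) = (-3)^(j + 1)j - (-3)^(j + 1) + 2 = (-3)^(j+1)((j+1) - 2) + 2,
which is the closed form with n = j+1.
Hence, by induction on n, the claim holds for every n ≥ 1.

A(n) = (-3)^n(n - 2) + 2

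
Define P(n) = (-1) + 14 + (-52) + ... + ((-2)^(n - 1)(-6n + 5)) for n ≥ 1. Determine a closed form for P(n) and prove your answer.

P(n) = (-2)^n(2n - 1) + 1

We claim P(n) = (-2)^n(2n - 1) + 1 for all n ≥ 1.
Base case (n = 1): P(1) = -1, and the closed form gives -1. They agree.
For the inductive step, assume it holds for an arbitrary m ≥ 1, so P(m) = (-2)^m(2m - 1) + 1.
Then P(m+1) = P(m) + ((-2)^m(-6m - 1)) = ((-2)^m(2m - 1) + 1) + ((-2)^m(-6m - 1)).
Simplifying, P(m+1) = (-2)^(m + 1) - (-2)^(m + 2)m + 1 = (-2)^(m+1)(2(m+1) - 1) + 1,
which is the closed form with n = m+1.
By the principle of mathematical induction, the result holds for all n ≥ 1.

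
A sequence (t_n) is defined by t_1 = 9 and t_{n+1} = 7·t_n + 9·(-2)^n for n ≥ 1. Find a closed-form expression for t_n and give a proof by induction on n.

Computing the first terms: t_1 = 9, t_2 = 45, t_3 = 351. This suggests t_n = -(-2)^n + 7^n.
For the base case n = 1: the formula gives 9 = 9 = t_1.
For the inductive step, assume it holds for an arbitrary j ≥ 1, so t_j = -(-2)^j + 7^j.
Then t_{j+1} = 7·t_j + 9·(-2)^j = 7·(-(-2)^j + 7^j) + 9·(-2)^j = -(-2)^(j + 1) + 7^(j + 1),
which is the claimed formula at n = j+1.
Hence, by induction on n, the claim holds for every n ≥ 1.

t_n = -(-2)^n + 7^n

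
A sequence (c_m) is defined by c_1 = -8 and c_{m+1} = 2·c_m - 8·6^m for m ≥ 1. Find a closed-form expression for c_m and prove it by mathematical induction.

c_m = 2^(m + 1) - 2·6^m

Computing the first terms: c_1 = -8, c_2 = -64, c_3 = -416. This suggests c_m = 2^(m + 1) - 2·6^m.
Base case (m = 1): the formula gives -8 = -8 = c_1.
Inductive step: suppose the statement holds for some i ≥ 1, so c_i = 2^(i + 1) - 2·6^i.
Then c_{i+1} = 2·c_i - 8·6^i = 2·(2^(i + 1) - 2·6^i) - 8·6^i = 2^(i + 2) - 2·6^(i + 1) = 2^((i+1) + 1) - 2·6^(i+1),
which is the claimed formula at m = i+1.
By induction, the statement is established for all m ≥ 1.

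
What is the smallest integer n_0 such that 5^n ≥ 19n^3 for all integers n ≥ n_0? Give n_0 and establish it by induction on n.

At n = 4: 625 < 1216, so the inequality fails and n_0 ≥ 5. We prove 5^n ≥ 19n^3 for all n ≥ 5.
Base step (n = 5): 5^n = 3125 and 19n^3 = 2375, so 3125 ≥ 2375.
Suppose the result is true for n = i, so 5^i ≥ 19i^3.
Then 5^(i + 1) = 5·(5^i) ≥ 5·(19i^3).
Also, for i ≥ 5 we have 5·(19i^3) ≥ 19(i+1)^3, since 5 ≥ (1 + 1/i)^3 for all i ≥ 5.
Combining, 5^(i + 1) ≥ 19(i+1)^3.
This completes the induction.
Hence the smallest such n_0 is 5.

n_0 = 5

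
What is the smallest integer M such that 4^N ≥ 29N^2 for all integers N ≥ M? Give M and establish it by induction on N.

At N = 4: 256 < 464, so the inequality fails and M ≥ 5. We prove 4^N ≥ 29N^2 for all N ≥ 5.
Base step (N = 5): 4^N = 1024 and 29N^2 = 725, so 1024 ≥ 725.
Inductive step: suppose the statement holds for some p ≥ 5, so 4^p ≥ 29p^2.
Then 4^(p + 1) = 4·(4^p) ≥ 4·(29p^2).
Also, for p ≥ 5 we have 4·(29p^2) ≥ 29(p+1)^2, since 4 ≥ (1 + 1/p)^2 for all p ≥ 5.
Combining, 4^(p + 1) ≥ 29(p+1)^2.
By the principle of mathematical induction, the result holds for all N ≥ 5.
Hence the smallest such M is 5.

M = 5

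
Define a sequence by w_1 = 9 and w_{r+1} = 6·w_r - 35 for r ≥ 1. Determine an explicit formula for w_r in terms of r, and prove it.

Computing the first terms: w_1 = 9, w_2 = 19, w_3 = 79. This suggests w_r = 2·6^(r - 1) + 7.
When r = 1: the formula gives 9 = 9 = w_1.
Inductive step: assume the claim holds for r = j, so w_j = 2·6^(j - 1) + 7.
Then w_{j+1} = 6·w_j - 35 = 6·(2·6^(j - 1) + 7) - 35 = 2·6^j + 7 = 2·6^((j+1) - 1) + 7,
which is the claimed formula at r = j+1.
By induction, the statement is established for all r ≥ 1.

w_r = 2·6^(r - 1) + 7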